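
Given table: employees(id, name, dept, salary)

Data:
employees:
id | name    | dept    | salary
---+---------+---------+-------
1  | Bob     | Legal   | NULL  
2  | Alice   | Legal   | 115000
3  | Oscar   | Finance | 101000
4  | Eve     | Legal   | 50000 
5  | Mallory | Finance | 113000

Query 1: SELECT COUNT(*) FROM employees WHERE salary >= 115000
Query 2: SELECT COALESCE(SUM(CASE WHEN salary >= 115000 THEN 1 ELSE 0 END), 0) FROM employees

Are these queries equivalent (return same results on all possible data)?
Yes, equivalent

Both queries return: [(1,)]

Reason: COUNT with WHERE vs conditional SUM (COALESCE handles empty-table NULL)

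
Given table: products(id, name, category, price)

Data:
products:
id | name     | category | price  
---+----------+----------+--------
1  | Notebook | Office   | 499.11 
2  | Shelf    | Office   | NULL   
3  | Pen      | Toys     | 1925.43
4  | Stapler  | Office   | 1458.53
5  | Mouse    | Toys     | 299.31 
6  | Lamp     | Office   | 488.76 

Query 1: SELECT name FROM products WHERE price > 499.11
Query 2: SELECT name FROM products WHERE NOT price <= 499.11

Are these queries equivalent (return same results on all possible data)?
Yes, equivalent

Both queries return: [('Pen',), ('Stapler',)]

Reason: Both filter price > 499.11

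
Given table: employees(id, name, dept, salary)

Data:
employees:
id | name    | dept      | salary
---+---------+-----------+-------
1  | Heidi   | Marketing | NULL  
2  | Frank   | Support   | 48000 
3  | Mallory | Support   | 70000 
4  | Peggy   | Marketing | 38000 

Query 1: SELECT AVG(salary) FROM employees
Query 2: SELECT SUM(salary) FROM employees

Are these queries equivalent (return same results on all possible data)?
No, not equivalent

Query 1 returns: [(52000.0,)]
Query 2 returns: [(156000,)]

Reason: AVG vs SUM give different aggregate values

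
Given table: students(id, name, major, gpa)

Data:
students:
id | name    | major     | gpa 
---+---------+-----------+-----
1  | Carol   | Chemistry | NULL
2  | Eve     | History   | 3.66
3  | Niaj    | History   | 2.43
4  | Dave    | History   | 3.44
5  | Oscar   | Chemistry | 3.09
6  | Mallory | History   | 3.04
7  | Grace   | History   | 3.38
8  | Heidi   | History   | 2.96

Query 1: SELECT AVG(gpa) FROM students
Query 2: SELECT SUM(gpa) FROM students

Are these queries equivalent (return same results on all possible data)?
No, not equivalent

Query 1 returns: [(3.142857142857143,)]
Query 2 returns: [(22.0,)]

Reason: AVG vs SUM give different aggregate values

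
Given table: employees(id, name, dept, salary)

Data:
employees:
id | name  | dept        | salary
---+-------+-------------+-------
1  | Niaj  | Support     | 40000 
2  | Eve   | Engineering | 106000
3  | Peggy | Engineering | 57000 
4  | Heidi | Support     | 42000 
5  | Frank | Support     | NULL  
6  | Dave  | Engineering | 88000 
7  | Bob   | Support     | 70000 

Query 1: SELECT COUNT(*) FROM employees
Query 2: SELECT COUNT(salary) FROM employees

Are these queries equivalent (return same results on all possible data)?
No, not equivalent

Query 1 returns: [(7,)]
Query 2 returns: [(6,)]

Reason: COUNT(*) includes NULLs, COUNT(column) excludes them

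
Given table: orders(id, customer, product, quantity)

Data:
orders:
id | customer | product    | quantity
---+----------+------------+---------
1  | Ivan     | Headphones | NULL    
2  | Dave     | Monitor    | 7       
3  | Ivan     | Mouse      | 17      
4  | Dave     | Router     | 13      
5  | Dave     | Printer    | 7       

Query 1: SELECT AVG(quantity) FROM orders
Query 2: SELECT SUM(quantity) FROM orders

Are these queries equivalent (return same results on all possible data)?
No, not equivalent

Query 1 returns: [(11.0,)]
Query 2 returns: [(44,)]

Reason: AVG vs SUM give different aggregate values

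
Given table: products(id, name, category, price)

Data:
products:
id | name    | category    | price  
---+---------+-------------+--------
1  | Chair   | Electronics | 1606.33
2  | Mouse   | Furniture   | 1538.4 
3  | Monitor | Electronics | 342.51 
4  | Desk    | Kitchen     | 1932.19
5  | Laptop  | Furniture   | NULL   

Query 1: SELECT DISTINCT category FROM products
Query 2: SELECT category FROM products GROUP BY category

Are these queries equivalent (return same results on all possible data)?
Yes, equivalent

Both queries return: [('Electronics',), ('Furniture',), ('Kitchen',)]

Reason: Both get unique categorys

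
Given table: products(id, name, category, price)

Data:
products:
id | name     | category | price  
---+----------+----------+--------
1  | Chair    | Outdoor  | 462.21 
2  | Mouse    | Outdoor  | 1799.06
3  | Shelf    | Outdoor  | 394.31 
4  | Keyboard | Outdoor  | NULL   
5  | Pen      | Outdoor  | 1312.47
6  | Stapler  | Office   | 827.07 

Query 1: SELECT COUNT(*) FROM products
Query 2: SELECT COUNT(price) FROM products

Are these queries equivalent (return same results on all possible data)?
No, not equivalent

Query 1 returns: [(6,)]
Query 2 returns: [(5,)]

Reason: COUNT(*) includes NULLs, COUNT(column) excludes them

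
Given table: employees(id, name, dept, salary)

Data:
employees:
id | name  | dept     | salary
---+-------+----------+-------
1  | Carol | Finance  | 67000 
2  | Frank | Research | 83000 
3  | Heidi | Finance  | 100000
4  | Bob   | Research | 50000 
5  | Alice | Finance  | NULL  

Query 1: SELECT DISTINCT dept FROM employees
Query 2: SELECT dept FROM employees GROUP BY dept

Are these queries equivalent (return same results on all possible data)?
Yes, equivalent

Both queries return: [('Finance',), ('Research',)]

Reason: Both get unique depts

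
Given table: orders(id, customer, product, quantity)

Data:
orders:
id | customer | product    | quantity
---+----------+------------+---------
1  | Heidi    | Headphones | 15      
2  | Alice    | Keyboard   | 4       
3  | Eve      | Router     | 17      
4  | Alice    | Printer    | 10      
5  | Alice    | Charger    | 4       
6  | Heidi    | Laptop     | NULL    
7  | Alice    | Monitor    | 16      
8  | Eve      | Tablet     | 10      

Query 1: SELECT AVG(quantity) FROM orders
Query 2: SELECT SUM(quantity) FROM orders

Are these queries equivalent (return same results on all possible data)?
No, not equivalent

Query 1 returns: [(10.857142857142858,)]
Query 2 returns: [(76,)]

Reason: AVG vs SUM give different aggregate values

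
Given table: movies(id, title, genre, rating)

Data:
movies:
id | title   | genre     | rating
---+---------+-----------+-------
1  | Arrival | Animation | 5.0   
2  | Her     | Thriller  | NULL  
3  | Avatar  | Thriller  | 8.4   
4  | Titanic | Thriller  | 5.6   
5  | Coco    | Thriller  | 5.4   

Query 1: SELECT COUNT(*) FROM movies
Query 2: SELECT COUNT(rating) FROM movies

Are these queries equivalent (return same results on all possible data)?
No, not equivalent

Query 1 returns: [(5,)]
Query 2 returns: [(4,)]

Reason: COUNT(*) includes NULLs, COUNT(column) excludes them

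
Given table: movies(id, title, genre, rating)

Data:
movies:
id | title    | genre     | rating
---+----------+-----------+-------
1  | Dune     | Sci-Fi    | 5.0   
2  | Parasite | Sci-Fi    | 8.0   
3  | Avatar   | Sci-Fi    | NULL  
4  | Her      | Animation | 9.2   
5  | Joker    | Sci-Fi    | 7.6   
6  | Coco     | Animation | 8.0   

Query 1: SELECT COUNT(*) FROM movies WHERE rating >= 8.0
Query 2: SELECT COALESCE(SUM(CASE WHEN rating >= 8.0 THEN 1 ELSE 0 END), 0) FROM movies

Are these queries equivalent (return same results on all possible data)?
Yes, equivalent

Both queries return: [(3,)]

Reason: COUNT with WHERE vs conditional SUM (COALESCE handles empty-table NULL)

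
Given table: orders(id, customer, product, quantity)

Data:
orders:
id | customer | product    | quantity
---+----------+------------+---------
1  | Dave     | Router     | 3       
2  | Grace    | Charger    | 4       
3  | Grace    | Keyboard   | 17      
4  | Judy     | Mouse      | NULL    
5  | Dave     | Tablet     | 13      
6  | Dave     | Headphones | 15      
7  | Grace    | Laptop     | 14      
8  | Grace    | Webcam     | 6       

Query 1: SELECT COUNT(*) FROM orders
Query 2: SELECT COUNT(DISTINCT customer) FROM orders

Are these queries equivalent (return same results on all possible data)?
No, not equivalent

Query 1 returns: [(8,)]
Query 2 returns: [(3,)]

Reason: COUNT(*) counts rows, COUNT(DISTINCT customer) counts unique customers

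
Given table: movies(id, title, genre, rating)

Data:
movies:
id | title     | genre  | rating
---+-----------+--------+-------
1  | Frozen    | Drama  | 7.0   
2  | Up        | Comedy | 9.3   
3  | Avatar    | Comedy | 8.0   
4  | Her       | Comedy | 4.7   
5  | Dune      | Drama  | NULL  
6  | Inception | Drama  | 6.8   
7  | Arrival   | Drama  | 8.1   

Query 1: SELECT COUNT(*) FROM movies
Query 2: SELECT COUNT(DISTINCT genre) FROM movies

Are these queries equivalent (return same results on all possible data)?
No, not equivalent

Query 1 returns: [(7,)]
Query 2 returns: [(2,)]

Reason: COUNT(*) counts rows, COUNT(DISTINCT genre) counts unique genres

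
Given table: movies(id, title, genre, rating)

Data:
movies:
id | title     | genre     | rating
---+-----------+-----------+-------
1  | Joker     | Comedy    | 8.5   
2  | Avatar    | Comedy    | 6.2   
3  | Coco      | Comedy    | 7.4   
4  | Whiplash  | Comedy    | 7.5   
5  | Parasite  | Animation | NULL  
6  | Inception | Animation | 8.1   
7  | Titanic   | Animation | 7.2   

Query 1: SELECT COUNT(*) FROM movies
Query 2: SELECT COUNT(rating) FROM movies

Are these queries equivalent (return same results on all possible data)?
No, not equivalent

Query 1 returns: [(7,)]
Query 2 returns: [(6,)]

Reason: COUNT(*) includes NULLs, COUNT(column) excludes them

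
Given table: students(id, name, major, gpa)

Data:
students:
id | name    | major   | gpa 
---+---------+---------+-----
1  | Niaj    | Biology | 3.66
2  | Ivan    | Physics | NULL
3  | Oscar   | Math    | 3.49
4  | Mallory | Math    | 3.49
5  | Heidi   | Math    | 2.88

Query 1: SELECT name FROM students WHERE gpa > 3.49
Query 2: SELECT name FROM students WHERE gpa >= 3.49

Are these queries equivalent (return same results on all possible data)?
No, not equivalent

Query 1 returns: [('Niaj',)]
Query 2 returns: [('Niaj',), ('Oscar',), ('Mallory',)]

Reason: > vs >= gives different results when gpa = 3.49 exists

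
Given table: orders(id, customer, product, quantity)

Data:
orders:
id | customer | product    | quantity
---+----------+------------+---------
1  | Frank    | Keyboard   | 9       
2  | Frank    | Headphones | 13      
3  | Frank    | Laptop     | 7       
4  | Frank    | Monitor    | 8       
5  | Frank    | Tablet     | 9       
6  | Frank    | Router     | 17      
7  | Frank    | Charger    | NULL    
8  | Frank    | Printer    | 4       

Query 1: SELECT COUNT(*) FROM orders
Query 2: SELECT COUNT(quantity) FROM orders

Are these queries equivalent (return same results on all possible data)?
No, not equivalent

Query 1 returns: [(8,)]
Query 2 returns: [(7,)]

Reason: COUNT(*) includes NULLs, COUNT(column) excludes them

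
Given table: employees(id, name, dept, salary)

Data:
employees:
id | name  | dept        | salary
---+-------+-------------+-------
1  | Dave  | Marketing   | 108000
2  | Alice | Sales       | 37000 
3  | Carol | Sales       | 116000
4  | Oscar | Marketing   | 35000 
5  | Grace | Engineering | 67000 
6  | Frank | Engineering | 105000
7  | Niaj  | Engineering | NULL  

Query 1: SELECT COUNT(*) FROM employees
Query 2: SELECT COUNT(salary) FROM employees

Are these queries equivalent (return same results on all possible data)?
No, not equivalent

Query 1 returns: [(7,)]
Query 2 returns: [(6,)]

Reason: COUNT(*) includes NULLs, COUNT(column) excludes them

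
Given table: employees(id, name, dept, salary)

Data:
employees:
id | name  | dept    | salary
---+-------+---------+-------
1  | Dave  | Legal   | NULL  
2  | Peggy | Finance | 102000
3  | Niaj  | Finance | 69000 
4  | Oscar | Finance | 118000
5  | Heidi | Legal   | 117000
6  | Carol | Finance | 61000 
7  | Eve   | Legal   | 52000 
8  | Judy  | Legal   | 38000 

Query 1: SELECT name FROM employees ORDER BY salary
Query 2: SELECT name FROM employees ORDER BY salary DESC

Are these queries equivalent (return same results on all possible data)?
No, not equivalent

Query 1 returns: [('Dave',), ('Judy',), ('Eve',), ('Carol',), ('Niaj',), ('Peggy',), ('Heidi',), ('Oscar',)]
Query 2 returns: [('Oscar',), ('Heidi',), ('Peggy',), ('Niaj',), ('Carol',), ('Eve',), ('Judy',), ('Dave',)]

Reason: ASC vs DESC gives opposite ordering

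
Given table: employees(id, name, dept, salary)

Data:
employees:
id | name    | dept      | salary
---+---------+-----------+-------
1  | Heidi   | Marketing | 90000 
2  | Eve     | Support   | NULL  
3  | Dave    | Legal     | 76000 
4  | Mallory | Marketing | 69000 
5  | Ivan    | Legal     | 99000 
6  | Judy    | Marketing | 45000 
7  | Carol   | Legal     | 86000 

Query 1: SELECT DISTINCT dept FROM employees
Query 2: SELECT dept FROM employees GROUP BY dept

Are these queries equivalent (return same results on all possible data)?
Yes, equivalent

Both queries return: [('Legal',), ('Marketing',), ('Support',)]

Reason: Both get unique depts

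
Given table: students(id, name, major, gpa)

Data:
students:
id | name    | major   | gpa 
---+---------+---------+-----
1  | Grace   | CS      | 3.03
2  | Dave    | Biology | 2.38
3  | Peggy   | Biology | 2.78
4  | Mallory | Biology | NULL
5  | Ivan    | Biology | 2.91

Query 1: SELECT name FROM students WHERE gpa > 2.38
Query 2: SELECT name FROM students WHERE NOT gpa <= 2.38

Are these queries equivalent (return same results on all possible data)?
Yes, equivalent

Both queries return: [('Grace',), ('Ivan',), ('Peggy',)]

Reason: Both filter gpa > 2.38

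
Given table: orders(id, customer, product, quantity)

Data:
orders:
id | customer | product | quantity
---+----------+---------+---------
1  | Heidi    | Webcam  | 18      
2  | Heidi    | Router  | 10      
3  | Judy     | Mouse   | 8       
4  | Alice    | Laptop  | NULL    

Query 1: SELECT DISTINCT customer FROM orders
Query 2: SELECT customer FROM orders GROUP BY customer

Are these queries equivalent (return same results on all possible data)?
Yes, equivalent

Both queries return: [('Alice',), ('Heidi',), ('Judy',)]

Reason: Both get unique customers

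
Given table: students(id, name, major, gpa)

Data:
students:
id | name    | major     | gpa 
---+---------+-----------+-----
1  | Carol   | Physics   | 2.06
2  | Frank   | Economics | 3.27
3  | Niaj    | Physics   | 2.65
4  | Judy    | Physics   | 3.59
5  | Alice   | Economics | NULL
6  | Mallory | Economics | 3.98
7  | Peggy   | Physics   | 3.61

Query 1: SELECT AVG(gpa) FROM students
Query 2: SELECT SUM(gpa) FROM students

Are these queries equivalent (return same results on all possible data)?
No, not equivalent

Query 1 returns: [(3.1933333333333334,)]
Query 2 returns: [(19.16,)]

Reason: AVG vs SUM give different aggregate values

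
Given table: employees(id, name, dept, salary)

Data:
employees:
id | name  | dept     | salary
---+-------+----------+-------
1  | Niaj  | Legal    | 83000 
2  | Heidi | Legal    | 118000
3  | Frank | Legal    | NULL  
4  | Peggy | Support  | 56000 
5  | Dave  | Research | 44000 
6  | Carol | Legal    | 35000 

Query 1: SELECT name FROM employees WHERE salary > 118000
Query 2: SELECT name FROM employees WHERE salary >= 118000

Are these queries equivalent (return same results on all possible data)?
No, not equivalent

Query 1 returns: []
Query 2 returns: [('Heidi',)]

Reason: > vs >= gives different results when salary = 118000 exists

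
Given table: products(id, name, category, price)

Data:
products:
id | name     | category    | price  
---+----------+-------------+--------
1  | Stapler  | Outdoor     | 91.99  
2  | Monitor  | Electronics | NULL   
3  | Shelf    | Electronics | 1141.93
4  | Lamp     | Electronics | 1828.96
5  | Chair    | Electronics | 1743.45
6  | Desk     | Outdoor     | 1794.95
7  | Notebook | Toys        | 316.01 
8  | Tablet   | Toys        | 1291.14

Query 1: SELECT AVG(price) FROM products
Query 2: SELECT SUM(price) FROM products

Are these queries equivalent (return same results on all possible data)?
No, not equivalent

Query 1 returns: [(1172.6328571428571,)]
Query 2 returns: [(8208.43,)]

Reason: AVG vs SUM give different aggregate values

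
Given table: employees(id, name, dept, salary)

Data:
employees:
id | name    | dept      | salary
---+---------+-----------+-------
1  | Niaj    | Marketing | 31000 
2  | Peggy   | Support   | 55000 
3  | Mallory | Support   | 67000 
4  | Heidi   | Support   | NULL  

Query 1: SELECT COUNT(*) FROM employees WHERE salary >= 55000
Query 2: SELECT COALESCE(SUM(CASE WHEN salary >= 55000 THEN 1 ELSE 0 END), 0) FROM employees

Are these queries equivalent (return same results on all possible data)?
Yes, equivalent

Both queries return: [(2,)]

Reason: COUNT with WHERE vs conditional SUM (COALESCE handles empty-table NULL)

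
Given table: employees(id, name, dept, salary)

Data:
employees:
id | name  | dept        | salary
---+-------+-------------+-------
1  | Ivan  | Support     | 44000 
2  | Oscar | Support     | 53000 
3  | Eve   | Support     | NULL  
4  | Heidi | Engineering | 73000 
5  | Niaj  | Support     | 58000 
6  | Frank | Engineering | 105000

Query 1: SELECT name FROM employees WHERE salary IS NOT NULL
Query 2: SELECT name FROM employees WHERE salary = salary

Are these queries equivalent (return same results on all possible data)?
Yes, equivalent

Both queries return: [('Frank',), ('Heidi',), ('Ivan',), ('Niaj',), ('Oscar',)]

Reason: IS NOT NULL vs self-equality (both exclude NULLs)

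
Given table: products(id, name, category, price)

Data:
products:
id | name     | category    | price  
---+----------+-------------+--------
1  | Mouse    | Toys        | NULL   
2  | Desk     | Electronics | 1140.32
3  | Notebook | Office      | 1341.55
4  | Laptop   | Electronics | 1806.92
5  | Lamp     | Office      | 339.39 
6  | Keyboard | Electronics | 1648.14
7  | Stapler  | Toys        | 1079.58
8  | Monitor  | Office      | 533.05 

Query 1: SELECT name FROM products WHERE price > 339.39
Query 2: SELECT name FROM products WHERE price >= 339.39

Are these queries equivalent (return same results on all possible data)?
No, not equivalent

Query 1 returns: [('Desk',), ('Notebook',), ('Laptop',), ('Keyboard',), ('Stapler',), ('Monitor',)]
Query 2 returns: [('Desk',), ('Notebook',), ('Laptop',), ('Lamp',), ('Keyboard',), ('Stapler',), ('Monitor',)]

Reason: > vs >= gives different results when price = 339.39 exists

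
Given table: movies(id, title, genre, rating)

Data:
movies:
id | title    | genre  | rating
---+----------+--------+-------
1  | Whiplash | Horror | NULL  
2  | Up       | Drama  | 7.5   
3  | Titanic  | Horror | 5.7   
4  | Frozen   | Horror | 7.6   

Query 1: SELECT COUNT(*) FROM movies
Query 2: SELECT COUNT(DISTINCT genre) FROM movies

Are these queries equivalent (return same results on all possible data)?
No, not equivalent

Query 1 returns: [(4,)]
Query 2 returns: [(2,)]

Reason: COUNT(*) counts rows, COUNT(DISTINCT genre) counts unique genres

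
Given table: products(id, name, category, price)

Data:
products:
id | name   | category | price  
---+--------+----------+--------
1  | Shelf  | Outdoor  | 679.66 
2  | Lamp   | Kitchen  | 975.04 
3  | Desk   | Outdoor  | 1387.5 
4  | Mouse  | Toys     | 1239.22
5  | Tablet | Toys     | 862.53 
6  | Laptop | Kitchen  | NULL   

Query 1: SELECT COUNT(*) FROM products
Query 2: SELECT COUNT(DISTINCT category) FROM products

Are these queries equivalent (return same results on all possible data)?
No, not equivalent

Query 1 returns: [(6,)]
Query 2 returns: [(3,)]

Reason: COUNT(*) counts rows, COUNT(DISTINCT category) counts unique categorys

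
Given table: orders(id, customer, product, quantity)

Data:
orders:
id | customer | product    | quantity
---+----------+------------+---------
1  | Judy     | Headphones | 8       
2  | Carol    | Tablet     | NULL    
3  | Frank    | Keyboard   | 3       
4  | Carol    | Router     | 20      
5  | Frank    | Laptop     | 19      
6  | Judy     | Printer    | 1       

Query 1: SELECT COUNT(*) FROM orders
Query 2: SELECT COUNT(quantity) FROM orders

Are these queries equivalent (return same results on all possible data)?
No, not equivalent

Query 1 returns: [(6,)]
Query 2 returns: [(5,)]

Reason: COUNT(*) includes NULLs, COUNT(column) excludes them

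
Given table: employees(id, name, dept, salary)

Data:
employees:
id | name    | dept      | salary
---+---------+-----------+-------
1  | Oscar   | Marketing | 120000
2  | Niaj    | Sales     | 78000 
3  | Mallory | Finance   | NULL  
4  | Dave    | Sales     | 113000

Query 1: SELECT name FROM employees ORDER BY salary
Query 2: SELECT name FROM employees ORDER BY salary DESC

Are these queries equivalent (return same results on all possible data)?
No, not equivalent

Query 1 returns: [('Mallory',), ('Niaj',), ('Dave',), ('Oscar',)]
Query 2 returns: [('Oscar',), ('Dave',), ('Niaj',), ('Mallory',)]

Reason: ASC vs DESC gives opposite ordering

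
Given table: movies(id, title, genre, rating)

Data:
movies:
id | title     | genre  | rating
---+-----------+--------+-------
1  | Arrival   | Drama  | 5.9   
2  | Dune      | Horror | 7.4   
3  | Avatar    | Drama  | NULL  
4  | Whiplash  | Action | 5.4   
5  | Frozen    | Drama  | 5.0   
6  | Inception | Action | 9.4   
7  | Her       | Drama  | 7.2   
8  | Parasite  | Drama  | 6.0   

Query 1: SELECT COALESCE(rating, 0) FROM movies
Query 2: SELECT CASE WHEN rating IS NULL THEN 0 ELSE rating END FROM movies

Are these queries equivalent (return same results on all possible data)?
Yes, equivalent

Both queries return: [(0,), (5.0,), (5.4,), (5.9,), (6.0,), (7.2,), (7.4,), (9.4,)]

Reason: COALESCE vs CASE for NULL handling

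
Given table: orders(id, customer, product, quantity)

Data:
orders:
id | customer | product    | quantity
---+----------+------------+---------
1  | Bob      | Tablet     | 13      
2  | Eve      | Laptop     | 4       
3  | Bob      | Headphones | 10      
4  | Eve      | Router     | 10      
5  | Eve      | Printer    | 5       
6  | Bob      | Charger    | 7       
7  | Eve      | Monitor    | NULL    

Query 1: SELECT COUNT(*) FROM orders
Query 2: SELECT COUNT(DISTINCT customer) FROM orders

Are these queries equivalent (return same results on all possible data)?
No, not equivalent

Query 1 returns: [(7,)]
Query 2 returns: [(2,)]

Reason: COUNT(*) counts rows, COUNT(DISTINCT customer) counts unique customers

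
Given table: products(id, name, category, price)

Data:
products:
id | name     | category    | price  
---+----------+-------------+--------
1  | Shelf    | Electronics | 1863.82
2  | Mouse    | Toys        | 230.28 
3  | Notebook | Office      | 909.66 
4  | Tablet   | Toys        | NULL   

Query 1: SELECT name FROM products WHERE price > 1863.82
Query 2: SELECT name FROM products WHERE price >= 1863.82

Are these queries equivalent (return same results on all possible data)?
No, not equivalent

Query 1 returns: []
Query 2 returns: [('Shelf',)]

Reason: > vs >= gives different results when price = 1863.82 exists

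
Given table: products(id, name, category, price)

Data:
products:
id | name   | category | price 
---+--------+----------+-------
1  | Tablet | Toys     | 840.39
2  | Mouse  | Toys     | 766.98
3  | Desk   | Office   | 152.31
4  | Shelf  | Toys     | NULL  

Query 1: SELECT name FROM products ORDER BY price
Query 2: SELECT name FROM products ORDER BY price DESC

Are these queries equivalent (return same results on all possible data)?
No, not equivalent

Query 1 returns: [('Shelf',), ('Desk',), ('Mouse',), ('Tablet',)]
Query 2 returns: [('Tablet',), ('Mouse',), ('Desk',), ('Shelf',)]

Reason: ASC vs DESC gives opposite ordering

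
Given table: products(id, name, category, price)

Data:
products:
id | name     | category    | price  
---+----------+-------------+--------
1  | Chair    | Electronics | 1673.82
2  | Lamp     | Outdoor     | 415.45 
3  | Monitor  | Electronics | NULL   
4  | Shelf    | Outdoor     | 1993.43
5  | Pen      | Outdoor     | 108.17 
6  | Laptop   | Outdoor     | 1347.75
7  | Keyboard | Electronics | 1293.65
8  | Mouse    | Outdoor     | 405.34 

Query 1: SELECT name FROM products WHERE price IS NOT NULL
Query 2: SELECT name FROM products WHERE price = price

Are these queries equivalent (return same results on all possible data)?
Yes, equivalent

Both queries return: [('Chair',), ('Keyboard',), ('Lamp',), ('Laptop',), ('Mouse',), ('Pen',), ('Shelf',)]

Reason: IS NOT NULL vs self-equality (both exclude NULLs)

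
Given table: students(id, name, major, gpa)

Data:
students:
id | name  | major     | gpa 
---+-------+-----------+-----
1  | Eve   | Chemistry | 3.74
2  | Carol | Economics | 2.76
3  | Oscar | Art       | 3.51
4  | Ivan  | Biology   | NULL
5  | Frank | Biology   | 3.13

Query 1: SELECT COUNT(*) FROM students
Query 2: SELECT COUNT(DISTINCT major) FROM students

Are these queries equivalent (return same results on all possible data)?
No, not equivalent

Query 1 returns: [(5,)]
Query 2 returns: [(4,)]

Reason: COUNT(*) counts rows, COUNT(DISTINCT major) counts unique majors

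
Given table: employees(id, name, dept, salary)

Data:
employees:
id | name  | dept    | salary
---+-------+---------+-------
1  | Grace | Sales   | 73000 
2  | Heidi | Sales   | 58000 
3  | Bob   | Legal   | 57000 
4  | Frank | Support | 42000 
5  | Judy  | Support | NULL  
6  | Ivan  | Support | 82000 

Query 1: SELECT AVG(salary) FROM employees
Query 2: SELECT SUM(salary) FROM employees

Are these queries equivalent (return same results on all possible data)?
No, not equivalent

Query 1 returns: [(62400.0,)]
Query 2 returns: [(312000,)]

Reason: AVG vs SUM give different aggregate values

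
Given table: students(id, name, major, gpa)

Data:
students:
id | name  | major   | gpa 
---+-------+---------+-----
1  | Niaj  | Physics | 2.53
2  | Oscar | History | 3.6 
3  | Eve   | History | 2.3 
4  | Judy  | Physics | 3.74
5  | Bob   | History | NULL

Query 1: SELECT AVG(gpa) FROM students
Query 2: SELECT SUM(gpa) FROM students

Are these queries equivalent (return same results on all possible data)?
No, not equivalent

Query 1 returns: [(3.0425,)]
Query 2 returns: [(12.17,)]

Reason: AVG vs SUM give different aggregate values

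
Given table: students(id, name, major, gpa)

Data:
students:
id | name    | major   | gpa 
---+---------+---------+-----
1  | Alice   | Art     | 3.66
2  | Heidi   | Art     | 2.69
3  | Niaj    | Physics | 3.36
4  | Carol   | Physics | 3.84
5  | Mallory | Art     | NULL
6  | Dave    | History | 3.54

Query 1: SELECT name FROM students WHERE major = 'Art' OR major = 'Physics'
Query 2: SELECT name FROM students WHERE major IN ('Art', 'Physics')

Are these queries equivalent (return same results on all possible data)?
Yes, equivalent

Both queries return: [('Alice',), ('Carol',), ('Heidi',), ('Mallory',), ('Niaj',)]

Reason: OR vs IN are equivalent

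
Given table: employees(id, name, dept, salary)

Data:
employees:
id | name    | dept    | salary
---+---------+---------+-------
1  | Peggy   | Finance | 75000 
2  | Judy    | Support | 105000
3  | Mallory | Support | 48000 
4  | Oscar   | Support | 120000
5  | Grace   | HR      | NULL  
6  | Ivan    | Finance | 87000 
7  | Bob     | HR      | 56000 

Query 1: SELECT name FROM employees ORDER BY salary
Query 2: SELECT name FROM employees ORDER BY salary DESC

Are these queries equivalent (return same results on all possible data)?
No, not equivalent

Query 1 returns: [('Grace',), ('Mallory',), ('Bob',), ('Peggy',), ('Ivan',), ('Judy',), ('Oscar',)]
Query 2 returns: [('Oscar',), ('Judy',), ('Ivan',), ('Peggy',), ('Bob',), ('Mallory',), ('Grace',)]

Reason: ASC vs DESC gives opposite ordering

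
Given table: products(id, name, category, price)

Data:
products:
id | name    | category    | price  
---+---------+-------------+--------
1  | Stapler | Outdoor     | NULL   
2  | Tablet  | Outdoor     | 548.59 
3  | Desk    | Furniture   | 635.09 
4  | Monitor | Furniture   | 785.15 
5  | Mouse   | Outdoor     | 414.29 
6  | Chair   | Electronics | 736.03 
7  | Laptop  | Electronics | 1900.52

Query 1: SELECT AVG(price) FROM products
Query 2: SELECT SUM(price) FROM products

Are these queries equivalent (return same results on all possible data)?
No, not equivalent

Query 1 returns: [(836.6116666666667,)]
Query 2 returns: [(5019.67,)]

Reason: AVG vs SUM give different aggregate values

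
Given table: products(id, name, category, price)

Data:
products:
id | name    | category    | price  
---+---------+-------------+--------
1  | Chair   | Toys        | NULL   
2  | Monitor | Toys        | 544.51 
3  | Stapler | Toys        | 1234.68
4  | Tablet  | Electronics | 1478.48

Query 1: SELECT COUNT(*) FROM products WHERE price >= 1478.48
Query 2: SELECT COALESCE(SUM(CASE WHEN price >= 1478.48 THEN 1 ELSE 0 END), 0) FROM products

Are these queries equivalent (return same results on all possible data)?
Yes, equivalent

Both queries return: [(1,)]

Reason: COUNT with WHERE vs conditional SUM (COALESCE handles empty-table NULL)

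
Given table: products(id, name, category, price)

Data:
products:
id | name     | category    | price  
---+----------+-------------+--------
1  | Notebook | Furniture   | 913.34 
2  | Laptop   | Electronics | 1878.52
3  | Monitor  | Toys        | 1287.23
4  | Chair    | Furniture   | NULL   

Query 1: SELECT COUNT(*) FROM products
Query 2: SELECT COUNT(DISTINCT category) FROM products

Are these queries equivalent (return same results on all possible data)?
No, not equivalent

Query 1 returns: [(4,)]
Query 2 returns: [(3,)]

Reason: COUNT(*) counts rows, COUNT(DISTINCT category) counts unique categorys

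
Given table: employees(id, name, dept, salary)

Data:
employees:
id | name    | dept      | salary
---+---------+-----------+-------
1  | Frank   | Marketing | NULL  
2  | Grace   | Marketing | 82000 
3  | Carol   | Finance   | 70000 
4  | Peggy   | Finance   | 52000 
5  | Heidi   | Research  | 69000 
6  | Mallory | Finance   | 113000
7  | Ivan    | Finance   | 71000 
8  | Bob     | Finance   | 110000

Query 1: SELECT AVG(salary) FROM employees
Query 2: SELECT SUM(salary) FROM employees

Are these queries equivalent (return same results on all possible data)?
No, not equivalent

Query 1 returns: [(81000.0,)]
Query 2 returns: [(567000,)]

Reason: AVG vs SUM give different aggregate values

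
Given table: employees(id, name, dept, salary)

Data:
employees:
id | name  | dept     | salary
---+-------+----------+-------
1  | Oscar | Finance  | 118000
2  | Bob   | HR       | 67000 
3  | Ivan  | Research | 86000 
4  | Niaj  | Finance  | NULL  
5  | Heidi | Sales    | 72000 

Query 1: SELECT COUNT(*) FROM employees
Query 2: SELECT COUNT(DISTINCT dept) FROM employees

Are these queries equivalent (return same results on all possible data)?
No, not equivalent

Query 1 returns: [(5,)]
Query 2 returns: [(4,)]

Reason: COUNT(*) counts rows, COUNT(DISTINCT dept) counts unique depts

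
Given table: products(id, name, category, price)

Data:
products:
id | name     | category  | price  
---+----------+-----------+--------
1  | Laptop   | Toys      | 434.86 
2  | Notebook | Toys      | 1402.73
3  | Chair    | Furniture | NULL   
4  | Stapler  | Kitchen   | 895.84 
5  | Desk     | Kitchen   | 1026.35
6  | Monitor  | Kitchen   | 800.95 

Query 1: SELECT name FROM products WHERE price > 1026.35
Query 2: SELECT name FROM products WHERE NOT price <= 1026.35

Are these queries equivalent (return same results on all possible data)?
Yes, equivalent

Both queries return: [('Notebook',)]

Reason: Both filter price > 1026.35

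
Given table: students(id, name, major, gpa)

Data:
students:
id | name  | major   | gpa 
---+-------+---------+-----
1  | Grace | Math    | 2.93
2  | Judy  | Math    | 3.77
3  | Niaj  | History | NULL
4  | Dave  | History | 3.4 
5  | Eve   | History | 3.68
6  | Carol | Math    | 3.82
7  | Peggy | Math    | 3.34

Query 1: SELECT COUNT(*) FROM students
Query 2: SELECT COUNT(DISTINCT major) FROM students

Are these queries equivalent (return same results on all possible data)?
No, not equivalent

Query 1 returns: [(7,)]
Query 2 returns: [(2,)]

Reason: COUNT(*) counts rows, COUNT(DISTINCT major) counts unique majors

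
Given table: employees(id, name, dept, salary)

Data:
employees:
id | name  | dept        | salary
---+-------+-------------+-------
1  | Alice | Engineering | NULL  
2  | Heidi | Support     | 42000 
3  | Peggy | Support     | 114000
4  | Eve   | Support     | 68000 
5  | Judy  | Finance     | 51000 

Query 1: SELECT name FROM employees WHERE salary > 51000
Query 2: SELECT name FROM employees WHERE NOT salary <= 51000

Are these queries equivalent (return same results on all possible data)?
Yes, equivalent

Both queries return: [('Eve',), ('Peggy',)]

Reason: Both filter salary > 51000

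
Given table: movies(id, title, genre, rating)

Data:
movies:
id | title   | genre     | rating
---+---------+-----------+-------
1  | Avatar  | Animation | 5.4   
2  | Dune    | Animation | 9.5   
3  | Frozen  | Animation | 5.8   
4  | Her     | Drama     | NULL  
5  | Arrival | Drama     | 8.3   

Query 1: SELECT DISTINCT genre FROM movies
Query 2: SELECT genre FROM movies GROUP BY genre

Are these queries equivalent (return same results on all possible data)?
Yes, equivalent

Both queries return: [('Animation',), ('Drama',)]

Reason: Both get unique genres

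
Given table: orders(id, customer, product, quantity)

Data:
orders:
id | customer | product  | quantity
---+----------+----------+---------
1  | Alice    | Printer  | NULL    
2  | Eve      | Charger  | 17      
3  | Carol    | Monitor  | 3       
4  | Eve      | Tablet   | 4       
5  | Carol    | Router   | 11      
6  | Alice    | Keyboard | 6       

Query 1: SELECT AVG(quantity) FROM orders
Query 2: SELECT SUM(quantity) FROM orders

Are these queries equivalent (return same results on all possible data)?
No, not equivalent

Query 1 returns: [(8.2,)]
Query 2 returns: [(41,)]

Reason: AVG vs SUM give different aggregate values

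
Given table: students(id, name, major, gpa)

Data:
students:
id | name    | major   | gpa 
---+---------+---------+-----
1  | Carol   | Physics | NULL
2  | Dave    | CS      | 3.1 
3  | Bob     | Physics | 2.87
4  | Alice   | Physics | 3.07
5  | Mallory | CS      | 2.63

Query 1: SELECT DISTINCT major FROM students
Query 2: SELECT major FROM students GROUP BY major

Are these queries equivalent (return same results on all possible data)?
Yes, equivalent

Both queries return: [('CS',), ('Physics',)]

Reason: Both get unique majors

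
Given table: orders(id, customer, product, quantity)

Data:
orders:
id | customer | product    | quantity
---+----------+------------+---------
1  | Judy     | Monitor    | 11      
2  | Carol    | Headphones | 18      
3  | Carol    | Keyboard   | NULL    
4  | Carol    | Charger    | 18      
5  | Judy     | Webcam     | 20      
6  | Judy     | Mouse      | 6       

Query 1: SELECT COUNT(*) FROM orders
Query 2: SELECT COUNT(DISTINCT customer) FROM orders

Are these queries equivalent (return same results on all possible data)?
No, not equivalent

Query 1 returns: [(6,)]
Query 2 returns: [(2,)]

Reason: COUNT(*) counts rows, COUNT(DISTINCT customer) counts unique customers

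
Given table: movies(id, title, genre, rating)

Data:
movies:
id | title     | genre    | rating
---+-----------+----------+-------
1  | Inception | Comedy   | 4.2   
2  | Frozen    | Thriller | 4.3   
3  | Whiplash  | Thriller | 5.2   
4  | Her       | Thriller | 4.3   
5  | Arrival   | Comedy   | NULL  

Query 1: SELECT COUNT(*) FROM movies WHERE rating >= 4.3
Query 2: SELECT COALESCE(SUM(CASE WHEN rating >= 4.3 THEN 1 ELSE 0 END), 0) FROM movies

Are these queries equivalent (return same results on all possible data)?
Yes, equivalent

Both queries return: [(3,)]

Reason: COUNT with WHERE vs conditional SUM (COALESCE handles empty-table NULL)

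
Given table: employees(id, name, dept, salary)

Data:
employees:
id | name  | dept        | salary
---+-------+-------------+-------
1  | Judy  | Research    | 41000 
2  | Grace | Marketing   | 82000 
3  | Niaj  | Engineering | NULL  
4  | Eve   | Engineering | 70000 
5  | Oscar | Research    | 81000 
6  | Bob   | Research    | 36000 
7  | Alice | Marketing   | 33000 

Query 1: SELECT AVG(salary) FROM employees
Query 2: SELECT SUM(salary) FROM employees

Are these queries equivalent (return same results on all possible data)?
No, not equivalent

Query 1 returns: [(57166.666666666664,)]
Query 2 returns: [(343000,)]

Reason: AVG vs SUM give different aggregate values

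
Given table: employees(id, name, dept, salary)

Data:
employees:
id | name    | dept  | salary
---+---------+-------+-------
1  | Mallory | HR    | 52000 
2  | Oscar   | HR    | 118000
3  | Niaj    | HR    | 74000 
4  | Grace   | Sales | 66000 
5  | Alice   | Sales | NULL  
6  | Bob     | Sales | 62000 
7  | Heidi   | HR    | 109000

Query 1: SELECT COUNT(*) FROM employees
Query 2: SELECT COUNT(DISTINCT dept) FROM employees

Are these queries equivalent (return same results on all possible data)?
No, not equivalent

Query 1 returns: [(7,)]
Query 2 returns: [(2,)]

Reason: COUNT(*) counts rows, COUNT(DISTINCT dept) counts unique depts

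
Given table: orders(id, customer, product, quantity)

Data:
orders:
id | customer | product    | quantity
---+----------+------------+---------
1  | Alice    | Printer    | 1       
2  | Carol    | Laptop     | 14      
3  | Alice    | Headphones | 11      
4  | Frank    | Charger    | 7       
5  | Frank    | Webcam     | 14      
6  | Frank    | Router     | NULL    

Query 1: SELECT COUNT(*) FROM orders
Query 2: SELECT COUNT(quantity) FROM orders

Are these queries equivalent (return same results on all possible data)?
No, not equivalent

Query 1 returns: [(6,)]
Query 2 returns: [(5,)]

Reason: COUNT(*) includes NULLs, COUNT(column) excludes them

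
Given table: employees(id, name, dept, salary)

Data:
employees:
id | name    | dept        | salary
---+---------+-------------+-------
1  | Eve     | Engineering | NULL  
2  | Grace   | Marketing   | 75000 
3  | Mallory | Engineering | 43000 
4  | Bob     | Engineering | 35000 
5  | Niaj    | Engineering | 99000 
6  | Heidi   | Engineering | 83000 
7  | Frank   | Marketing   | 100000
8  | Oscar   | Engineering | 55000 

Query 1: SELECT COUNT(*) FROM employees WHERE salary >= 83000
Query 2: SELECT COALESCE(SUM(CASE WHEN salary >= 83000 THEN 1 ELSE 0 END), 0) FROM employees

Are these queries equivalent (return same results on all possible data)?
Yes, equivalent

Both queries return: [(3,)]

Reason: COUNT with WHERE vs conditional SUM (COALESCE handles empty-table NULL)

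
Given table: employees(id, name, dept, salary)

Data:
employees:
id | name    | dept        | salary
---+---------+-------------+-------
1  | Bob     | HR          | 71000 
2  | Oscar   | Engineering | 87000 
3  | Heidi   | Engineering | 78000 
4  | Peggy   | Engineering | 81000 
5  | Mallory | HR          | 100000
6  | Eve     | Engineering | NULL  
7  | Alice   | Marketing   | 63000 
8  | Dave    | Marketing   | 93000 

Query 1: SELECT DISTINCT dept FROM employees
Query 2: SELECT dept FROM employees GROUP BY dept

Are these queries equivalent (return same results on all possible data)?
Yes, equivalent

Both queries return: [('Engineering',), ('HR',), ('Marketing',)]

Reason: Both get unique depts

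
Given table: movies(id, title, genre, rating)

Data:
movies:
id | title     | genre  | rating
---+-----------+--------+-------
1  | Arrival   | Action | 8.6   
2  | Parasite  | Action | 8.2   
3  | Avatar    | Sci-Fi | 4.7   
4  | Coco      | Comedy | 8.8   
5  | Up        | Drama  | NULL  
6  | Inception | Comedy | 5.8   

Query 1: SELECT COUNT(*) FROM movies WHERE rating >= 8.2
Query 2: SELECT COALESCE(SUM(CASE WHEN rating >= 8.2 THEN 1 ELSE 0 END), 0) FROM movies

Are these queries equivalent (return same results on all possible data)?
Yes, equivalent

Both queries return: [(3,)]

Reason: COUNT with WHERE vs conditional SUM (COALESCE handles empty-table NULL)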